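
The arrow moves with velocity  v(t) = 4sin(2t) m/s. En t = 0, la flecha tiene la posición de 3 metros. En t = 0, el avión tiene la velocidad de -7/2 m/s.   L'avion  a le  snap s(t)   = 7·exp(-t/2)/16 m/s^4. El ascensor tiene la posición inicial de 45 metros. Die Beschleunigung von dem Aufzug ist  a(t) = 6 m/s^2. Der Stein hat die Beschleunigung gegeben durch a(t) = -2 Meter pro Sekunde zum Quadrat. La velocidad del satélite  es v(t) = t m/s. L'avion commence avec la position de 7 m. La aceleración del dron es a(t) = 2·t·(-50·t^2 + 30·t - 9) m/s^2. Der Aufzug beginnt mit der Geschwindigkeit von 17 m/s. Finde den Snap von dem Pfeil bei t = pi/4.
Um dies zu lösen, müssen wir 3 Ableitungen unserer Gleichung für die Geschwindigkeit v(t) = 4·sin(2·t) nehmen. Die Ableitung von der Geschwindigkeit ergibt die Beschleunigung: a(t) = 8·cos(2·t). Durch Ableiten von der Beschleunigung erhalten wir den Ruck: j(t) = -16·sin(2·t). Mit d/dt von j(t) finden wir s(t) = -32·cos(2·t). Aus der Gleichung für den Snap s(t) = -32·cos(2·t), setzen wir t = pi/4 ein und erhalten s = 0.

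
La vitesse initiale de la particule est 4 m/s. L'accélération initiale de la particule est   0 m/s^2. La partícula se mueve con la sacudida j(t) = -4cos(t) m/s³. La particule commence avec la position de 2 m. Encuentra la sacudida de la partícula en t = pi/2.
De la ecuación de la sacudida j(t) = -4·cos(t), sustituimos t = pi/2 para obtener j = 0.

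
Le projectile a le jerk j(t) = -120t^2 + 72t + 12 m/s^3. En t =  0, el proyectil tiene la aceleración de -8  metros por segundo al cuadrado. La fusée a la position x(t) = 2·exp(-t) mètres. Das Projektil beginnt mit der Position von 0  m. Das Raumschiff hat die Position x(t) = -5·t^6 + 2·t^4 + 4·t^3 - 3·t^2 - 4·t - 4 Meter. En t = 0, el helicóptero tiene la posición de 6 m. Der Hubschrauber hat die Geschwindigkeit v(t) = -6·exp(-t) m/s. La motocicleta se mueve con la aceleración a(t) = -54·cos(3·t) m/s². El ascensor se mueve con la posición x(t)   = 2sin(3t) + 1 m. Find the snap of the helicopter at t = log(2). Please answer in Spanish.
Para resolver esto, necesitamos tomar 3 derivadas de nuestra ecuación de la velocidad v(t) = -6·exp(-t). La derivada de la velocidad da la aceleración: a(t) = 6·exp(-t). Derivando la aceleración, obtenemos la sacudida: j(t) = -6·exp(-t). Derivando la sacudida, obtenemos el snap: s(t) = 6·exp(-t). De la ecuación del snap s(t) = 6·exp(-t), sustituimos t = log(2) para obtener s = 3.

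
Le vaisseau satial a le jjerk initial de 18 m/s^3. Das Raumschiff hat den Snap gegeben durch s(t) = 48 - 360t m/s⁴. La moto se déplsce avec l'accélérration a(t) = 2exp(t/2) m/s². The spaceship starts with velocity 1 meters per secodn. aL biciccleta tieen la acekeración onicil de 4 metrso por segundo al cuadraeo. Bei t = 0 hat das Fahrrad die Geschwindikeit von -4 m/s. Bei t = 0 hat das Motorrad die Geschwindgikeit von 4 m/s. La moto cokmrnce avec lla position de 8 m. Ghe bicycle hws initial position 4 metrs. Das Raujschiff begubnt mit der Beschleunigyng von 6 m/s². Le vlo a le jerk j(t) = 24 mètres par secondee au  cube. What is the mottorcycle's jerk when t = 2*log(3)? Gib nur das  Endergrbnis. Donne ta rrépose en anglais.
The jerk at t = 2*log(3) is j = 3.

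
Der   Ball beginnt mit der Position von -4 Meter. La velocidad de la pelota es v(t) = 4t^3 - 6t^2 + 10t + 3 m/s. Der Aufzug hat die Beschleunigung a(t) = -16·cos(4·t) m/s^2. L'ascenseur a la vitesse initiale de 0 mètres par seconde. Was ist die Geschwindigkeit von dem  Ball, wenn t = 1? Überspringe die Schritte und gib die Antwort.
Bei t = 1, v = 11.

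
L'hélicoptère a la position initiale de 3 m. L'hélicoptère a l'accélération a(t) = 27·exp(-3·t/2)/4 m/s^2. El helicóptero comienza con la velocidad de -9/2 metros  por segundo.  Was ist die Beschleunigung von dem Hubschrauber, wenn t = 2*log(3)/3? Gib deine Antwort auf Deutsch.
Mit a(t) = 27·exp(-3·t/2)/4 und Einsetzen von t = 2*log(3)/3, finden wir a = 9/4.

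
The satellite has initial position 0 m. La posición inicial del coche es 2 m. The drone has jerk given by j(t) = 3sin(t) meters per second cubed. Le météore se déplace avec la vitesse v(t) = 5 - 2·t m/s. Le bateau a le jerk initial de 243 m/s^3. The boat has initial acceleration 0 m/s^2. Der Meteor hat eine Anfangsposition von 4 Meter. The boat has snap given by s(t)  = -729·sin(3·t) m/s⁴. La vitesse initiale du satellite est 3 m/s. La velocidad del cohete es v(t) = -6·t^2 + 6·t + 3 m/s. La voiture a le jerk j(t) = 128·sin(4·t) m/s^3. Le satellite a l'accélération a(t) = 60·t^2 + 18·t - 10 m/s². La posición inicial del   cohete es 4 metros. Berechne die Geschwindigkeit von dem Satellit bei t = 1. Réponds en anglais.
Starting from acceleration a(t) = 60·t^2 + 18·t - 10, we take 1 antiderivative. Integrating acceleration and using the initial condition v(0) = 3, we get v(t) = 20·t^3 + 9·t^2 - 10·t + 3. We have velocity v(t) = 20·t^3 + 9·t^2 - 10·t + 3. Substituting t = 1: v(1) = 22.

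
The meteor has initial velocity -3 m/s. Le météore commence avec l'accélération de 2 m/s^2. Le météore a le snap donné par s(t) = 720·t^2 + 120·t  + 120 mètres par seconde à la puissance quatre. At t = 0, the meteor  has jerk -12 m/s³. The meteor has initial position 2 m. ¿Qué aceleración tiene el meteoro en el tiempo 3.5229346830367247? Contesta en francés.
En partant du snap s(t) = 720·t^2 + 120·t + 120, nous prenons 2 primitives. La primitive du snap est le jerk. En utilisant j(0) = -12, nous obtenons j(t) = 240·t^3 + 60·t^2 + 120·t - 12. En intégrant le jerk et en utilisant la condition initiale a(0) = 2, nous obtenons a(t) = 60·t^4 + 20·t^3 + 60·t^2 - 12·t + 2. En utilisant a(t) = 60·t^4 + 20·t^3 + 60·t^2 - 12·t + 2 et en substituant t = 3.5229346830367247, nous trouvons a = 10820.9343010169.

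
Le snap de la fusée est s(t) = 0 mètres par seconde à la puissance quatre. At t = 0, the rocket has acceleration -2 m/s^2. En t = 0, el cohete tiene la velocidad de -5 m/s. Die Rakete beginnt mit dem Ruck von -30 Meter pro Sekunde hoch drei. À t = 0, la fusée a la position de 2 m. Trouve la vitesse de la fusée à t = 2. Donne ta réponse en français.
En partant du snap s(t) = 0, nous prenons 3 primitives. En prenant ∫s(t)dt et en appliquant j(0) = -30, nous trouvons j(t) = -30. En intégrant le jerk et en utilisant la condition initiale a(0) = -2, nous obtenons a(t) = -30·t - 2. En prenant ∫a(t)dt et en appliquant v(0) = -5, nous trouvons v(t) = -15·t^2 - 2·t - 5. De l'équation de la vitesse v(t) = -15·t^2 - 2·t - 5, nous substituons t = 2 pour obtenir v = -69.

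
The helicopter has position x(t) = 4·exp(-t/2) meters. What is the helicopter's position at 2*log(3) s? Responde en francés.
Nous avons la position x(t) = 4·exp(-t/2). En substituant t = 2*log(3): x(2*log(3)) = 4/3.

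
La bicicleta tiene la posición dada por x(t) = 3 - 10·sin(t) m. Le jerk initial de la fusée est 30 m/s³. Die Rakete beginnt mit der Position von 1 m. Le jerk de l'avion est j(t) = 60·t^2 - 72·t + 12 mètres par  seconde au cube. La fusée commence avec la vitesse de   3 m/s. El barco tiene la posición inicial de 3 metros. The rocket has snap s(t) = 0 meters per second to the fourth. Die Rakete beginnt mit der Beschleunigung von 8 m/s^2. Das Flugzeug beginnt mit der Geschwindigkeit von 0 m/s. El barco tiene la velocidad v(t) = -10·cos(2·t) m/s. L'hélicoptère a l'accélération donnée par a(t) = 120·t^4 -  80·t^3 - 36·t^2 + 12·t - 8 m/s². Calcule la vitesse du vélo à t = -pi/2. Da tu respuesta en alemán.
Ausgehend von der Position x(t) = 3 - 10·sin(t), nehmen wir 1 Ableitung. Durch Ableiten von der Position erhalten wir die Geschwindigkeit: v(t) = -10·cos(t). Mit v(t) = -10·cos(t) und Einsetzen von t = -pi/2, finden wir v = 0.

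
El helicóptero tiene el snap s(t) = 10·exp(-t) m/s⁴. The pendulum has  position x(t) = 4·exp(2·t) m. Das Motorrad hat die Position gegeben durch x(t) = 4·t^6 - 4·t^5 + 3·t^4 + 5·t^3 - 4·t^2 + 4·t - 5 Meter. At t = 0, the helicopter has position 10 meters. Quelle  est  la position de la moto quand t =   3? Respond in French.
Nous avons la position x(t) = 4·t^6 - 4·t^5 + 3·t^4 + 5·t^3 - 4·t^2 + 4·t - 5. En substituant t = 3: x(3) = 2293.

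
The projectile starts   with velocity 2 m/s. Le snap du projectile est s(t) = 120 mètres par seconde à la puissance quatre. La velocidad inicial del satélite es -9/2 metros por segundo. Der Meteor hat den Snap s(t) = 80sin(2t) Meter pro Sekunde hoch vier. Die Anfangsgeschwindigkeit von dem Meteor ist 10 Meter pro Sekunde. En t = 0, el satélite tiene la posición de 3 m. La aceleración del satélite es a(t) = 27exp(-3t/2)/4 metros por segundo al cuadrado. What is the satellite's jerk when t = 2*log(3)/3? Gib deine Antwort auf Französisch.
Nous devons dériver notre équation de l'accélération a(t) = 27·exp(-3·t/2)/4 1 fois. En prenant d/dt de a(t), nous trouvons j(t) = -81·exp(-3·t/2)/8. Nous avons le jerk j(t) = -81·exp(-3·t/2)/8. En substituant t = 2*log(3)/3: j(2*log(3)/3) = -27/8.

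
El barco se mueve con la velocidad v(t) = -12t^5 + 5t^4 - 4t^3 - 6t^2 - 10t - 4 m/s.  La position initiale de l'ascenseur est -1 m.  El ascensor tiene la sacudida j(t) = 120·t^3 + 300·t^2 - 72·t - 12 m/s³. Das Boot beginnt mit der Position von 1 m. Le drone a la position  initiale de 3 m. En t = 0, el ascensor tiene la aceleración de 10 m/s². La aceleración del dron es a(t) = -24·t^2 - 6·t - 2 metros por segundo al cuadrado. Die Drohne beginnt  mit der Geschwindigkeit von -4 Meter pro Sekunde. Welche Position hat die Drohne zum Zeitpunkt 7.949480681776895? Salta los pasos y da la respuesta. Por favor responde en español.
En t = 7.949480681776895, x = -8581.37830511648.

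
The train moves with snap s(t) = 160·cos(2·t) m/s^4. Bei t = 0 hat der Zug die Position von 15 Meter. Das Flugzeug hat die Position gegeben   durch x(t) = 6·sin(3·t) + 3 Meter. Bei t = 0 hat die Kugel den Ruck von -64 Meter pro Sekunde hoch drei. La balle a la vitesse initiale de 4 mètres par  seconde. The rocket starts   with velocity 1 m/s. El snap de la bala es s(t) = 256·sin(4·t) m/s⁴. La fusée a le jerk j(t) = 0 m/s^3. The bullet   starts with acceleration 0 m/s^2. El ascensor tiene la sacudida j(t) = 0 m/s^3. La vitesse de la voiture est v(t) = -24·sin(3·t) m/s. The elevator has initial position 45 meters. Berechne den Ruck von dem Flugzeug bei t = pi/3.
Wir müssen unsere Gleichung für die Position x(t) = 6·sin(3·t) + 3 3-mal ableiten. Mit d/dt von x(t) finden wir v(t) = 18·cos(3·t). Durch Ableiten von der Geschwindigkeit erhalten wir die Beschleunigung: a(t) = -54·sin(3·t). Mit d/dt von a(t) finden wir j(t) = -162·cos(3·t). Mit j(t) = -162·cos(3·t) und Einsetzen von t = pi/3, finden wir j = 162.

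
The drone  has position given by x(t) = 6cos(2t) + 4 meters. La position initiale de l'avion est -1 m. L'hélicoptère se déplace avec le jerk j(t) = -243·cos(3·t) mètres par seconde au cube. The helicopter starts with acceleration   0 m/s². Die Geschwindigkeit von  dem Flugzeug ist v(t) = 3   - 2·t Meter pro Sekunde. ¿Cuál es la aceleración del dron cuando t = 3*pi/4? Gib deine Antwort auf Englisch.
Starting from position x(t) = 6·cos(2·t) + 4, we take 2 derivatives. Differentiating position, we get velocity: v(t) = -12·sin(2·t). Differentiating velocity, we get acceleration: a(t) = -24·cos(2·t). From the given acceleration equation a(t) = -24·cos(2·t), we substitute t = 3*pi/4 to get a = 0.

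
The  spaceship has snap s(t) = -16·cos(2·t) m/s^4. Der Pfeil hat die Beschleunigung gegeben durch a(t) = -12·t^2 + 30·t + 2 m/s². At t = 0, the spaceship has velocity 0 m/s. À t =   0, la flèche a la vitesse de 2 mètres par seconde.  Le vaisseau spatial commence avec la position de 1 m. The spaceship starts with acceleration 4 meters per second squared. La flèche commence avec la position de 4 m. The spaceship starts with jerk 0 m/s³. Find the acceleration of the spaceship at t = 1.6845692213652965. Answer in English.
To solve this, we need to take 2 integrals of our snap equation s(t) = -16·cos(2·t). The antiderivative of snap is jerk. Using j(0) = 0, we get j(t) = -8·sin(2·t). Taking ∫j(t)dt and applying a(0) = 4, we find a(t) = 4·cos(2·t). We have acceleration a(t) = 4·cos(2·t). Substituting t = 1.6845692213652965: a(1.6845692213652965) = -3.89689186835706.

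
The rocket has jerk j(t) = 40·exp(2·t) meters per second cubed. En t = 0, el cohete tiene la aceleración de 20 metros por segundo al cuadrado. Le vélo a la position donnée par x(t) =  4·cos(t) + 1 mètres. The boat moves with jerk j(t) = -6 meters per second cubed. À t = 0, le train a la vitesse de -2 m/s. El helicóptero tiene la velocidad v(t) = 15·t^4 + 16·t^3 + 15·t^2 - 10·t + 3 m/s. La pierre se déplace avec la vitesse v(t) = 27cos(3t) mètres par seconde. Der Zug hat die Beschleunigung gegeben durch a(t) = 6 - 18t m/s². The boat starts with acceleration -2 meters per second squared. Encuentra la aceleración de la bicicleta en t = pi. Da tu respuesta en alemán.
Wir müssen unsere Gleichung für die Position x(t) = 4·cos(t) + 1 2-mal ableiten. Die Ableitung von der Position ergibt die Geschwindigkeit: v(t) = -4·sin(t). Die Ableitung von der Geschwindigkeit ergibt die Beschleunigung: a(t) = -4·cos(t). Aus der Gleichung für die Beschleunigung a(t) = -4·cos(t), setzen wir t = pi ein und erhalten a = 4.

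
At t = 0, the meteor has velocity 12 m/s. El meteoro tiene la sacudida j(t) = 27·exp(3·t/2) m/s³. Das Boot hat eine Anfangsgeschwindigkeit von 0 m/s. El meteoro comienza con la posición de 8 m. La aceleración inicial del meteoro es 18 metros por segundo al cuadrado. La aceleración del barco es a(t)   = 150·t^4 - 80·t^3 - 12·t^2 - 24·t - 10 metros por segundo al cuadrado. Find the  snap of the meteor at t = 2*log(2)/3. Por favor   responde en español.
Partiendo de la sacudida j(t) = 27·exp(3·t/2), tomamos 1 derivada. La derivada de la sacudida da el snap: s(t) = 81·exp(3·t/2)/2. Usando s(t) = 81·exp(3·t/2)/2 y sustituyendo t = 2*log(2)/3, encontramos s = 81.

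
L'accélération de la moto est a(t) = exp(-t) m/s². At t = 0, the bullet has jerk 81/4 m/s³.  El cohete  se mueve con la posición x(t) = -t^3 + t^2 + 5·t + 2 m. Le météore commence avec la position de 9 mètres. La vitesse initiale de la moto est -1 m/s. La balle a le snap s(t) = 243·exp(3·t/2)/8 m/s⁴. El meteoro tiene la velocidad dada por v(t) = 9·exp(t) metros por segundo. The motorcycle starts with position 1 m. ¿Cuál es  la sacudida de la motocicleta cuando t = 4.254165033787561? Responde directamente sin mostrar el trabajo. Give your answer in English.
j(4.254165033787561) = -0.0142049464456660.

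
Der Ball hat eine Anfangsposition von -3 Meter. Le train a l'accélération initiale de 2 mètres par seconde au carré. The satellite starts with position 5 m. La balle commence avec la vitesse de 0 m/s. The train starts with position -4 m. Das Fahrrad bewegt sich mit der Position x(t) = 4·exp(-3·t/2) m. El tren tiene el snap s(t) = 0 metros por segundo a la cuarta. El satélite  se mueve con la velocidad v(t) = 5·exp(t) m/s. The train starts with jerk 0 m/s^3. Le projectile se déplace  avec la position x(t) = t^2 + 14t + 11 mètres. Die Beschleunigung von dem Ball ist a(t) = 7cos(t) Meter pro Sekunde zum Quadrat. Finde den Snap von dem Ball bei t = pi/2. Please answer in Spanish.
Partiendo de la aceleración a(t) = 7·cos(t), tomamos 2 derivadas. La derivada de la aceleración da la sacudida: j(t) = -7·sin(t). La derivada de la sacudida da el snap: s(t) = -7·cos(t). Tenemos el snap s(t) = -7·cos(t). Sustituyendo t = pi/2: s(pi/2) = 0.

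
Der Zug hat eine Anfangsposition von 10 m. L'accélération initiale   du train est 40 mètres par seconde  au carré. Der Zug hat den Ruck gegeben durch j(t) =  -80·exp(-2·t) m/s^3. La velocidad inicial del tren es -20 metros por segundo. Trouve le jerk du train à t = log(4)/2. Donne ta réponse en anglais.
From the given jerk equation j(t) = -80·exp(-2·t), we substitute t = log(4)/2 to get j = -20.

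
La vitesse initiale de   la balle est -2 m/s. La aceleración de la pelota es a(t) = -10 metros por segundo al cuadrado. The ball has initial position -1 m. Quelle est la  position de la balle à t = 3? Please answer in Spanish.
Debemos encontrar la integral de nuestra ecuación de la aceleración a(t) = -10 2 veces. Tomando ∫a(t)dt y aplicando v(0) = -2, encontramos v(t) = -10·t - 2. La antiderivada de la velocidad es la posición. Usando x(0) = -1, obtenemos x(t) = -5·t^2 - 2·t - 1. Tenemos la posición x(t) = -5·t^2 - 2·t - 1. Sustituyendo t = 3: x(3) = -52.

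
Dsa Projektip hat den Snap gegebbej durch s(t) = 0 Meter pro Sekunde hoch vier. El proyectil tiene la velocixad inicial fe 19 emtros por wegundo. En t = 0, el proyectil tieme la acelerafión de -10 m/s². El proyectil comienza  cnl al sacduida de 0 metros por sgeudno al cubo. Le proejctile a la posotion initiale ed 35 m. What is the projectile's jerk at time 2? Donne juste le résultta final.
j(2) = 0.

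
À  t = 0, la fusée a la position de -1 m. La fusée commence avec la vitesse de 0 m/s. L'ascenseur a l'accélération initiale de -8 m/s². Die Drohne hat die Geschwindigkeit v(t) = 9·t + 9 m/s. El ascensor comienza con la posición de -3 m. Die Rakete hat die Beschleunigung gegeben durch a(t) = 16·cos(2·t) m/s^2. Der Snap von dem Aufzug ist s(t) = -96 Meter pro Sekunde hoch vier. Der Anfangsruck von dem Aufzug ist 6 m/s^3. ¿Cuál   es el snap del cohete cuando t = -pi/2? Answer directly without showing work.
El snap en t = -pi/2 es s = 64.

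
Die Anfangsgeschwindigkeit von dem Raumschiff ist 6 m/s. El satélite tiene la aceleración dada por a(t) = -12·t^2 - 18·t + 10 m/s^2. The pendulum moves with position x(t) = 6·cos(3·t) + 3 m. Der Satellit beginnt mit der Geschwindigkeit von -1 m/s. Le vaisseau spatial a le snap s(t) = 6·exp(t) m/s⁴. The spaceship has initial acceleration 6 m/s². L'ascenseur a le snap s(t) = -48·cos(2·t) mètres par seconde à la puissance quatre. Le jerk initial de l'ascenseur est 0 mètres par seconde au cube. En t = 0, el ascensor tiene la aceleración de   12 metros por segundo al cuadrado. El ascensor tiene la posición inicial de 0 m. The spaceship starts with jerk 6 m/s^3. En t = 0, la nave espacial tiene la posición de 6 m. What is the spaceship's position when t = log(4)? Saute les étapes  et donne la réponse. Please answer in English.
At t = log(4), x = 24.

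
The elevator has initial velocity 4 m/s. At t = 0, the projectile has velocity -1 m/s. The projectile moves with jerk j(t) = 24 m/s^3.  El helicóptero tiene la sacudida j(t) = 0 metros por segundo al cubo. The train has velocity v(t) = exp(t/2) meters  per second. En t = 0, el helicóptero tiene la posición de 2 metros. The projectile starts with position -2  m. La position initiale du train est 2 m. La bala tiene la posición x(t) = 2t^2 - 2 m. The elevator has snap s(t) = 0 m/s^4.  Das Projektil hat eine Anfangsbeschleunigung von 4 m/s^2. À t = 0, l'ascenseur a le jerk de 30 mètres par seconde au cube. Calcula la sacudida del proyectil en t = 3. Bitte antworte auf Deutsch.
Wir haben den Ruck j(t) = 24. Durch Einsetzen von t = 3: j(3) = 24.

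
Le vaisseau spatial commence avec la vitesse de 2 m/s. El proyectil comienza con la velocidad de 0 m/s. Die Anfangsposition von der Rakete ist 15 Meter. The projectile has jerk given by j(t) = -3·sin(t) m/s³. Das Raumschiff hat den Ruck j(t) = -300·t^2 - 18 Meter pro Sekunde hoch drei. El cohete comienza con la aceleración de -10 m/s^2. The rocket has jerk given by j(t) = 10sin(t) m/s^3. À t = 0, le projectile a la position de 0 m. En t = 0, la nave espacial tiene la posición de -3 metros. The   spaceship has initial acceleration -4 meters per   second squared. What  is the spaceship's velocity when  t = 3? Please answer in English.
We must find the antiderivative of our jerk equation j(t) = -300·t^2 - 18 2 times. The antiderivative of jerk, with a(0) = -4, gives acceleration: a(t) = -100·t^3 - 18·t - 4. The integral of acceleration is velocity. Using v(0) = 2, we get v(t) = -25·t^4 - 9·t^2 - 4·t + 2. We have velocity v(t) = -25·t^4 - 9·t^2 - 4·t + 2. Substituting t = 3: v(3) = -2116.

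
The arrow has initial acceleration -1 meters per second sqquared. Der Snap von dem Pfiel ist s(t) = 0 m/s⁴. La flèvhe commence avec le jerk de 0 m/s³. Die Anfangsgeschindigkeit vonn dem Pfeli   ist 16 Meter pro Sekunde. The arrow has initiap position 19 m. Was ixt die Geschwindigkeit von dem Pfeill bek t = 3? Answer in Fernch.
Nous devons trouver l'intégrale de notre équation du snap s(t) = 0 3 fois. La primitive du snap est le jerk. En utilisant j(0) = 0, nous obtenons j(t) = 0. La primitive du jerk est l'accélération. En utilisant a(0) = -1, nous obtenons a(t) = -1. La primitive de l'accélération est la vitesse. En utilisant v(0) = 16, nous obtenons v(t) = 16 - t. Nous avons la vitesse v(t) = 16 - t. En substituant t = 3: v(3) = 13.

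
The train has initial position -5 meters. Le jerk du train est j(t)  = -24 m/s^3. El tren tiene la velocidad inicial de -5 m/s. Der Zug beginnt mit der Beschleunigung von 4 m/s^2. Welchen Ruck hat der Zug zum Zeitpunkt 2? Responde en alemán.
Wir haben den Ruck j(t) = -24. Durch Einsetzen von t = 2: j(2) = -24.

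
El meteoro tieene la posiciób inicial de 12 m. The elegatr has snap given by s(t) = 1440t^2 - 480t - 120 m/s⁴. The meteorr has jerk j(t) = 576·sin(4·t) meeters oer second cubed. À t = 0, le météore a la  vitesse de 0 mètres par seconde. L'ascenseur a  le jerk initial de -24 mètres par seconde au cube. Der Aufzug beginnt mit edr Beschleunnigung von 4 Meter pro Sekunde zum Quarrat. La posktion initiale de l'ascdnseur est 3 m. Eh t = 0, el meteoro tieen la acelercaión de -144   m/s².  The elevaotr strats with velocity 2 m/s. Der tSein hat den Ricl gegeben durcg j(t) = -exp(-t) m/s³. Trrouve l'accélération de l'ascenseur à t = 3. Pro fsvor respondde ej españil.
Necesitamos integrar nuestra ecuación del snap s(t) = 1440·t^2 - 480·t - 120 2 veces. Tomando ∫s(t)dt y aplicando j(0) = -24, encontramos j(t) = 480·t^3 - 240·t^2 - 120·t - 24. Tomando ∫j(t)dt y aplicando a(0) = 4, encontramos a(t) = 120·t^4 - 80·t^3 - 60·t^2 - 24·t + 4. Usando a(t) = 120·t^4 - 80·t^3 - 60·t^2 - 24·t + 4 y sustituyendo t = 3, encontramos a = 6952.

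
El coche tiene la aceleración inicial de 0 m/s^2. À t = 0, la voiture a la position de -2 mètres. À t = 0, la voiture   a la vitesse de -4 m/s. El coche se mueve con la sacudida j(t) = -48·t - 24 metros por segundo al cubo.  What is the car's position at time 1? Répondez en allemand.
Um dies zu lösen, müssen wir 3 Integrale unserer Gleichung für den Ruck j(t) = -48·t - 24 finden. Durch Integration von dem Ruck und Verwendung der Anfangsbedingung a(0) = 0, erhalten wir a(t) = 24·t·(-t - 1). Mit ∫a(t)dt und Anwendung von v(0) = -4, finden wir v(t) = -8·t^3 - 12·t^2 - 4. Durch Integration von der Geschwindigkeit und Verwendung der Anfangsbedingung x(0) = -2, erhalten wir x(t) = -2·t^4 - 4·t^3 - 4·t - 2. Wir haben die Position x(t) = -2·t^4 - 4·t^3 - 4·t - 2. Durch Einsetzen von t = 1: x(1) = -12.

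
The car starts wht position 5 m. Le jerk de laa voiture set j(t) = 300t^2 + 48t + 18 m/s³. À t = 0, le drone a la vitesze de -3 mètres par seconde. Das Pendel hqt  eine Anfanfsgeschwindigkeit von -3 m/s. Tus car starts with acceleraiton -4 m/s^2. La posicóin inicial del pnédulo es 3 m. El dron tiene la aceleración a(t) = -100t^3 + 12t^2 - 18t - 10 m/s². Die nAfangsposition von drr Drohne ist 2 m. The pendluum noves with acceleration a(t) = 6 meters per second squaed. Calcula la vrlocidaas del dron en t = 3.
Partiendo de la aceleración a(t) = -100·t^3 + 12·t^2 - 18·t - 10, tomamos 1 antiderivada. La integral de la aceleración es la velocidad. Usando v(0) = -3, obtenemos v(t) = -25·t^4 + 4·t^3 - 9·t^2 - 10·t - 3. Tenemos la velocidad v(t) = -25·t^4 + 4·t^3 - 9·t^2 - 10·t - 3. Sustituyendo t = 3: v(3) = -2031.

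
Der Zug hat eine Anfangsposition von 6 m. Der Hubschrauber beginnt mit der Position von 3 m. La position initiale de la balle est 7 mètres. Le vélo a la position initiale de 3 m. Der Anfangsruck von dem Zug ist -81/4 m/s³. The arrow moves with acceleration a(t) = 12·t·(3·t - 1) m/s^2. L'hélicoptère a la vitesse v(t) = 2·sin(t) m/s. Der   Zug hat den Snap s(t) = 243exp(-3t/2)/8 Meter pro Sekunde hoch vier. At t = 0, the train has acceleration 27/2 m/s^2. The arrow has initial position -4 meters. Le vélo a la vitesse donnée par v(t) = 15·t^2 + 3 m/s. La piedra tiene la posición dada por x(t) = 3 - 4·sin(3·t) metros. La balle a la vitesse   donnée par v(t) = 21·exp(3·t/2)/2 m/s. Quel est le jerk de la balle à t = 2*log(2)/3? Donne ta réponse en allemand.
Um dies zu lösen, müssen wir 2 Ableitungen unserer Gleichung für die Geschwindigkeit v(t) = 21·exp(3·t/2)/2 nehmen. Die Ableitung von der Geschwindigkeit ergibt die Beschleunigung: a(t) = 63·exp(3·t/2)/4. Durch Ableiten von der Beschleunigung erhalten wir den Ruck: j(t) = 189·exp(3·t/2)/8. Aus der Gleichung für den Ruck j(t) = 189·exp(3·t/2)/8, setzen wir t = 2*log(2)/3 ein und erhalten j = 189/4.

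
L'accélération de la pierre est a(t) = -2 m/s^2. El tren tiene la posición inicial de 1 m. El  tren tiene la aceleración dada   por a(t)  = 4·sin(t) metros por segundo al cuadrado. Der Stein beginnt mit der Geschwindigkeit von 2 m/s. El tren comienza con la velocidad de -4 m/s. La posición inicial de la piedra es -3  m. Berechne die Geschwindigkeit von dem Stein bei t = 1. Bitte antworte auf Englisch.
To find the answer, we compute 1 integral of a(t) = -2. Finding the antiderivative of a(t) and using v(0) = 2: v(t) = 2 - 2·t. We have velocity v(t) = 2 - 2·t. Substituting t = 1: v(1) = 0.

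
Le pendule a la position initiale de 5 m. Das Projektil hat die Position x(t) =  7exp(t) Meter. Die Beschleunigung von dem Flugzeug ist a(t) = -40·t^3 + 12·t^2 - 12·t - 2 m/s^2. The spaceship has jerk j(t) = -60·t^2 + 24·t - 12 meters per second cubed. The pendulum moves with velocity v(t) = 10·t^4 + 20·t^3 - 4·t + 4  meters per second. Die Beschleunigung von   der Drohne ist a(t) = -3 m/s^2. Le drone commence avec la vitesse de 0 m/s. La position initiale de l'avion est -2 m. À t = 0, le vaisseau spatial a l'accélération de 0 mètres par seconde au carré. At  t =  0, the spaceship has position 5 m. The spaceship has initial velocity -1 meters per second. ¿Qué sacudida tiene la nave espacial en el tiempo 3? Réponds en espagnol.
De la ecuación de la sacudida j(t) = -60·t^2 + 24·t - 12, sustituimos t = 3 para obtener j = -480.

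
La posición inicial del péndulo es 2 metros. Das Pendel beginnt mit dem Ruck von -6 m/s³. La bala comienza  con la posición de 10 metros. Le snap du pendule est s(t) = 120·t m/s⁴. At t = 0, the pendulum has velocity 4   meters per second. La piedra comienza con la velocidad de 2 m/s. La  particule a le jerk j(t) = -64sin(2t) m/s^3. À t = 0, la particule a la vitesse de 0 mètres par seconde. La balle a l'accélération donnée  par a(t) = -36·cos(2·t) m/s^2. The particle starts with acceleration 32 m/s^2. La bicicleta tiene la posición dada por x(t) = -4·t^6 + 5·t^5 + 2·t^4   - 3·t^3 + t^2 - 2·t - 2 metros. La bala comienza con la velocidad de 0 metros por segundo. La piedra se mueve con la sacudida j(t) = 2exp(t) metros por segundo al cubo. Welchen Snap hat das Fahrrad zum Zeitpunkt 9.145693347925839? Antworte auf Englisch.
Starting from position x(t) = -4·t^6 + 5·t^5 + 2·t^4 - 3·t^3 + t^2 - 2·t - 2, we take 4 derivatives. Differentiating position, we get velocity: v(t) = -24·t^5 + 25·t^4 + 8·t^3 - 9·t^2 + 2·t - 2. Differentiating velocity, we get acceleration: a(t) = -120·t^4 + 100·t^3 + 24·t^2 - 18·t + 2. Differentiating acceleration, we get jerk: j(t) = -480·t^3 + 300·t^2 + 48·t - 18. The derivative of jerk gives snap: s(t) = -1440·t^2 + 600·t + 48. Using s(t) = -1440·t^2 + 600·t + 48 and substituting t = 9.145693347925839, we find s = -114911.521803829.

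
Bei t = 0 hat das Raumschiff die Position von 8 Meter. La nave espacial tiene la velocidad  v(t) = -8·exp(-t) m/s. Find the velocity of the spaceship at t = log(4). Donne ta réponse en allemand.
Mit v(t) = -8·exp(-t) und Einsetzen von t = log(4), finden wir v = -2.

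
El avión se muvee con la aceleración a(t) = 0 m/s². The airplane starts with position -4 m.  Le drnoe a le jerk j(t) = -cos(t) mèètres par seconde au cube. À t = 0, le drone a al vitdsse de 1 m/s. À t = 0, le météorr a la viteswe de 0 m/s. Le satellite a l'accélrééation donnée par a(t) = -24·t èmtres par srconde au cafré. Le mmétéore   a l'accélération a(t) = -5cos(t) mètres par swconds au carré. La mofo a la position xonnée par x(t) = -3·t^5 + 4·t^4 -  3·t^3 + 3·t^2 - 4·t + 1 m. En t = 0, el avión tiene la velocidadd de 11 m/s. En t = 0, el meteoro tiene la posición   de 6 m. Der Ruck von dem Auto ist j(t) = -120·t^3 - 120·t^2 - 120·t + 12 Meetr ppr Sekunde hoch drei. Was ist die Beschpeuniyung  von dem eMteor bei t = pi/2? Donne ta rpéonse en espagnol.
De la ecuación de la aceleración a(t) = -5·cos(t), sustituimos t = pi/2 para obtener a = 0.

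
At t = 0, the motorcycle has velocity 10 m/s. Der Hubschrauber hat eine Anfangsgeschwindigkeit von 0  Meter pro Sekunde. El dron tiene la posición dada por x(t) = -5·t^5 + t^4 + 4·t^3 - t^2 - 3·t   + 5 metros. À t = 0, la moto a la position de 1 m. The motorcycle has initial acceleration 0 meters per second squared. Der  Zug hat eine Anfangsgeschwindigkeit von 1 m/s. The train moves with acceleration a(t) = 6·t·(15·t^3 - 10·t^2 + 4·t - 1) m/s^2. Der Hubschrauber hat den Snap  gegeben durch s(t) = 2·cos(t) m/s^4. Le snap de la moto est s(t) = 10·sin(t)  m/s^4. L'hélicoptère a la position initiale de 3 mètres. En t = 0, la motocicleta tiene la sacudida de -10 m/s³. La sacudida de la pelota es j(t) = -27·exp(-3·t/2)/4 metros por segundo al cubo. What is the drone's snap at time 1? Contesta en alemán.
Ausgehend von der Position x(t) = -5·t^5 + t^4 + 4·t^3 - t^2 - 3·t + 5, nehmen wir 4 Ableitungen. Durch Ableiten von der Position erhalten wir die Geschwindigkeit: v(t) = -25·t^4 + 4·t^3 + 12·t^2 - 2·t - 3. Durch Ableiten von der Geschwindigkeit erhalten wir die Beschleunigung: a(t) = -100·t^3 + 12·t^2 + 24·t - 2. Durch Ableiten von der Beschleunigung erhalten wir den Ruck: j(t) = -300·t^2 + 24·t + 24. Mit d/dt von j(t) finden wir s(t) = 24 - 600·t. Mit s(t) = 24 - 600·t und Einsetzen von t = 1, finden wir s = -576.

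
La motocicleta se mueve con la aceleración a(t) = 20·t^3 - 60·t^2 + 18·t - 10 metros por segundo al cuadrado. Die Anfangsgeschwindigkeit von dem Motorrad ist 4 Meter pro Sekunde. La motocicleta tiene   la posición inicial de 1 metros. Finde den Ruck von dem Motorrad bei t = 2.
Wir müssen unsere Gleichung für die Beschleunigung a(t) = 20·t^3 - 60·t^2 + 18·t - 10 1-mal ableiten. Durch Ableiten von der Beschleunigung erhalten wir den Ruck: j(t) = 60·t^2 - 120·t + 18. Aus der Gleichung für den Ruck j(t) = 60·t^2 - 120·t + 18, setzen wir t = 2 ein und erhalten j = 18.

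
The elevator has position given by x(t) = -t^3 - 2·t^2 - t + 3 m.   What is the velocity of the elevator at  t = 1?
Starting from position x(t) = -t^3 - 2·t^2 - t + 3, we take 1 derivative. The derivative of position gives velocity: v(t) = -3·t^2 - 4·t - 1. From the given velocity equation v(t) = -3·t^2 - 4·t - 1, we substitute t = 1 to get v = -8.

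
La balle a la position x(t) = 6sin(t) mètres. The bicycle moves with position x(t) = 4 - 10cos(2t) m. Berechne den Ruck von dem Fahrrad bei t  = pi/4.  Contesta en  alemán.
Ausgehend von der Position x(t) = 4 - 10·cos(2·t), nehmen wir 3 Ableitungen. Die Ableitung von der Position ergibt die Geschwindigkeit: v(t) = 20·sin(2·t). Durch Ableiten von der Geschwindigkeit erhalten wir die Beschleunigung: a(t) = 40·cos(2·t). Durch Ableiten von der Beschleunigung erhalten wir den Ruck: j(t) = -80·sin(2·t). Aus der Gleichung für den Ruck j(t) = -80·sin(2·t), setzen wir t = pi/4 ein und erhalten j = -80.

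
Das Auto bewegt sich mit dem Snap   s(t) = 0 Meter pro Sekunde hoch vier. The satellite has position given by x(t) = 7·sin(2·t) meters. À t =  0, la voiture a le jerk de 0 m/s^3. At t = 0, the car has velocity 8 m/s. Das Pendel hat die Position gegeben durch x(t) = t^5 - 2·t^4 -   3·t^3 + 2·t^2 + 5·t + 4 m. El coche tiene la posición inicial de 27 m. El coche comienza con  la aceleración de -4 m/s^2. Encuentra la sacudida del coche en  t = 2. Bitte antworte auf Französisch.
En partant du snap s(t) = 0, nous prenons 1 primitive. En prenant ∫s(t)dt et en appliquant j(0) = 0, nous trouvons j(t) = 0. Nous avons le jerk j(t) = 0. En substituant t = 2: j(2) = 0.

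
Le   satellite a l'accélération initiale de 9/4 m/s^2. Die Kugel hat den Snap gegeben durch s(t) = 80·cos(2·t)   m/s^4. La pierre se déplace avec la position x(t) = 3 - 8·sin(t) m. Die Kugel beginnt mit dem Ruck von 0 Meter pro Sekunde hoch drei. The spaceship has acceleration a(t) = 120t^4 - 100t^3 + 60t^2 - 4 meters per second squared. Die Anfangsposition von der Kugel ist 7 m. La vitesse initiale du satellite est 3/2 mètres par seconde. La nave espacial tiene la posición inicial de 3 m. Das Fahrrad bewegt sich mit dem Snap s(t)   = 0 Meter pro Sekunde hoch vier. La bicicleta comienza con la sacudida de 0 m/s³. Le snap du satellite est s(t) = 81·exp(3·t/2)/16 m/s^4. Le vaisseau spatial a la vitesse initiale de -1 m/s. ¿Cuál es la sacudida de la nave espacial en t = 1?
Debemos derivar nuestra ecuación de la aceleración a(t) = 120·t^4 - 100·t^3 + 60·t^2 - 4 1 vez. Tomando d/dt de a(t), encontramos j(t) = 480·t^3 - 300·t^2 + 120·t. De la ecuación de la sacudida j(t) = 480·t^3 - 300·t^2 + 120·t, sustituimos t = 1 para obtener j = 300.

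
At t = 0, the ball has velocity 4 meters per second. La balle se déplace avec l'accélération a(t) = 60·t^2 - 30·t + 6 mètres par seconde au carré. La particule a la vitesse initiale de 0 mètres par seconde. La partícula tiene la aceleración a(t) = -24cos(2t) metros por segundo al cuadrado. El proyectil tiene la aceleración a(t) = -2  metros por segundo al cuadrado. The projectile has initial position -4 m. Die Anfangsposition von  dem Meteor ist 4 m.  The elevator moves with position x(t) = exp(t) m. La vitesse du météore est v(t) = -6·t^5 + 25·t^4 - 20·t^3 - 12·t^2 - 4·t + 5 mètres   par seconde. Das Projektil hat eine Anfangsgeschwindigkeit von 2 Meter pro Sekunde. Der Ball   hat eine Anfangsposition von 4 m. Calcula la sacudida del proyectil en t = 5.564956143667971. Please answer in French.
Nous devons dériver notre équation de l'accélération a(t) = -2 1 fois. La dérivée de l'accélération donne le jerk: j(t) = 0. Nous avons le jerk j(t) = 0. En substituant t = 5.564956143667971: j(5.564956143667971) = 0.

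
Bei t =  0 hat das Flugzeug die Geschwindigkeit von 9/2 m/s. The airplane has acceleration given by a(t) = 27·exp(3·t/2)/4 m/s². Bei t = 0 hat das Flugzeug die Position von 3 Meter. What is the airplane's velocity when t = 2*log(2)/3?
To solve this, we need to take 1 integral of our acceleration equation a(t) = 27·exp(3·t/2)/4. Finding the integral of a(t) and using v(0) = 9/2: v(t) = 9·exp(3·t/2)/2. From the given velocity equation v(t) = 9·exp(3·t/2)/2, we substitute t = 2*log(2)/3 to get v = 9.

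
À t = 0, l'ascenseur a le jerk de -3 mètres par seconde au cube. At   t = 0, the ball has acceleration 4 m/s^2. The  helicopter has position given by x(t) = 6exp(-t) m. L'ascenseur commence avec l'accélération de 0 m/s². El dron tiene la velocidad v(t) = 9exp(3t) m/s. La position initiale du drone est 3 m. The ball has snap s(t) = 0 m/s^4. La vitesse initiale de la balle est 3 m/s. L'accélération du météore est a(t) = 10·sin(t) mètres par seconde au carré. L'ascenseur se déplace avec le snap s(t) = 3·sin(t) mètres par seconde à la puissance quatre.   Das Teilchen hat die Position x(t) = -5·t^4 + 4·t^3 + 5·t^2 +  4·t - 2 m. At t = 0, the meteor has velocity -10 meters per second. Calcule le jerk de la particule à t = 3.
En partant de la position x(t) = -5·t^4 + 4·t^3 + 5·t^2 + 4·t - 2, nous prenons 3 dérivées. En dérivant la position, nous obtenons la vitesse: v(t) = -20·t^3 + 12·t^2 + 10·t + 4. La dérivée de la vitesse donne l'accélération: a(t) = -60·t^2 + 24·t + 10. En prenant d/dt de a(t), nous trouvons j(t) = 24 - 120·t. Nous avons le jerk j(t) = 24 - 120·t. En substituant t = 3: j(3) = -336.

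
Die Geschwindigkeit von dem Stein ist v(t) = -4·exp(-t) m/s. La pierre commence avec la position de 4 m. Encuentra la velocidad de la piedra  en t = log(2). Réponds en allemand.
Aus der Gleichung für die Geschwindigkeit v(t) = -4·exp(-t), setzen wir t = log(2) ein und erhalten v = -2.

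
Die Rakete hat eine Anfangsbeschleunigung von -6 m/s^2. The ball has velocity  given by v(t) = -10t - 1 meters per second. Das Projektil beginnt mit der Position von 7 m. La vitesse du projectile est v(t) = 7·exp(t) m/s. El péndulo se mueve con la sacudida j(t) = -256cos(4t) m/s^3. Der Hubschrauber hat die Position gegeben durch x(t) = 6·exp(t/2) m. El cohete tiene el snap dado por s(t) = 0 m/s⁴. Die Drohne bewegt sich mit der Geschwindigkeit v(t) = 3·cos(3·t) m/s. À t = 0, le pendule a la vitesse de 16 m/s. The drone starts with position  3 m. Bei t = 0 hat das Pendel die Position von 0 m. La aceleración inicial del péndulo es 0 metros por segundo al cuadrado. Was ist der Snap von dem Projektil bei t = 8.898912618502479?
Wir müssen unsere Gleichung für die Geschwindigkeit v(t) = 7·exp(t) 3-mal ableiten. Durch Ableiten von der Geschwindigkeit erhalten wir die Beschleunigung: a(t) = 7·exp(t). Mit d/dt von a(t) finden wir j(t) = 7·exp(t). Durch Ableiten von dem Ruck erhalten wir den Snap: s(t) = 7·exp(t). Aus der Gleichung für den Snap s(t) = 7·exp(t), setzen wir t = 8.898912618502479 ein und erhalten s = 51268.0365391307.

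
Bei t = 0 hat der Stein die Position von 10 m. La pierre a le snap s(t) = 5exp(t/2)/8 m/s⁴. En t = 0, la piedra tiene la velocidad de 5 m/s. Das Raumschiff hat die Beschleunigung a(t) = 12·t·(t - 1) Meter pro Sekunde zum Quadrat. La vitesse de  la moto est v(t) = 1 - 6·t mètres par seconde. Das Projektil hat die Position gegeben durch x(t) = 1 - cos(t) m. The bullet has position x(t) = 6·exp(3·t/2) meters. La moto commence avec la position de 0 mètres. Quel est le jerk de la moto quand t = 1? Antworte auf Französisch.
En partant de la vitesse v(t) = 1 - 6·t, nous prenons 2 dérivées. La dérivée de la vitesse donne l'accélération: a(t) = -6. La dérivée de l'accélération donne le jerk: j(t) = 0. De l'équation du jerk j(t) = 0, nous substituons t = 1 pour obtenir j = 0.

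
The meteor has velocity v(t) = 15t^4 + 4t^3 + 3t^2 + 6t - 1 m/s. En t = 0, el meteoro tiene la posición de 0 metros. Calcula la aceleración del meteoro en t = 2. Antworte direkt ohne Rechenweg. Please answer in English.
The answer is 546.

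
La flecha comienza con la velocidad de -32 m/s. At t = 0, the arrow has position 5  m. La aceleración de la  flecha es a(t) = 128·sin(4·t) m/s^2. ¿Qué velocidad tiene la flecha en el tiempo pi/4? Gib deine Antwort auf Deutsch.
Wir müssen die Stammfunktion unserer Gleichung für die Beschleunigung a(t) = 128·sin(4·t) 1-mal finden. Die Stammfunktion von der Beschleunigung, mit v(0) = -32, ergibt die Geschwindigkeit: v(t) = -32·cos(4·t). Mit v(t) = -32·cos(4·t) und Einsetzen von t = pi/4, finden wir v = 32.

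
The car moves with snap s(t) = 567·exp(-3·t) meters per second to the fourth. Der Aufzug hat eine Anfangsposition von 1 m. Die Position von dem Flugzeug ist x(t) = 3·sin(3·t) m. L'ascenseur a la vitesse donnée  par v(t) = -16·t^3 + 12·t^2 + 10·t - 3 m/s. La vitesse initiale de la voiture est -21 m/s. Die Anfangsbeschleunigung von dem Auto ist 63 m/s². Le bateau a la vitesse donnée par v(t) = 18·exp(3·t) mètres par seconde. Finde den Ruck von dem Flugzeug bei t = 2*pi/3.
Wir müssen unsere Gleichung für die Position x(t) = 3·sin(3·t) 3-mal ableiten. Die Ableitung von der Position ergibt die Geschwindigkeit: v(t) = 9·cos(3·t). Die Ableitung von der Geschwindigkeit ergibt die Beschleunigung: a(t) = -27·sin(3·t). Durch Ableiten von der Beschleunigung erhalten wir den Ruck: j(t) = -81·cos(3·t). Wir haben den Ruck j(t) = -81·cos(3·t). Durch Einsetzen von t = 2*pi/3: j(2*pi/3) = -81.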